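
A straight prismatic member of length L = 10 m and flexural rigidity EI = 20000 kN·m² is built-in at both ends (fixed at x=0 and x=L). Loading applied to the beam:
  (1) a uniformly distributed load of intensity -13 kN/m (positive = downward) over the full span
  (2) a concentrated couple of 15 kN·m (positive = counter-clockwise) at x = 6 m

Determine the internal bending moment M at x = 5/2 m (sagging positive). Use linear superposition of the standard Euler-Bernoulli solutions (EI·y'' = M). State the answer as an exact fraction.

M(5/2) = -1553/120 kN·m

Load 1 — uniform load w=-13 kN/m over full span:
  M_1 = wLx/2 - wL²/12 - wx²/2 = (-13)·10·(5/2)/2 - (-13)·10²/12 - (-13)·(5/2)²/2 = -325/24 kN·m
Load 2 — applied couple M₀=15 kN·m at a=6 m (b=L-a=4):
  M_2 = R_Ax - M_A  [x≤a] with R_A=54/25, M_A=24/5 = (54/25)·(5/2) - (24/5) = 3/5 kN·m
Superposition: M = Σ M_i = -1553/120 kN·m ≈ -12.941667 kN·m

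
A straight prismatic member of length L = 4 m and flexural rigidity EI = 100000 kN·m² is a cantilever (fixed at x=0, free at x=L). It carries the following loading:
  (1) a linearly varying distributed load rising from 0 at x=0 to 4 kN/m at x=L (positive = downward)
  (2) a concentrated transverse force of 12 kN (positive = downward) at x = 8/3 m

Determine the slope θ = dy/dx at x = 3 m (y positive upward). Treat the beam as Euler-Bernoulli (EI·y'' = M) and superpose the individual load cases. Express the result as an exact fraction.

Load 1 — triangular load w₀=4 kN/m (0→w₀ over full span):
  θ_1 = (w₀Lx²/4-w₀L²x/3-w₀x⁴/(24L))/EI = (4·4·3²/4-4·4²·3/3-4·3⁴/(24·4))/100000 = -251/800000 rad
Load 2 — point force P=12 kN at a=8/3 m (b=L-a=4/3):
  θ_2 = -Pa²/(2EI)  [x>a] = -12·(8/3)²/(2·100000) = -4/9375 rad
Superposition: θ = Σ θ_i = -1777/2400000 rad ≈ -0.000740 rad

θ(3) = -1777/2400000 rad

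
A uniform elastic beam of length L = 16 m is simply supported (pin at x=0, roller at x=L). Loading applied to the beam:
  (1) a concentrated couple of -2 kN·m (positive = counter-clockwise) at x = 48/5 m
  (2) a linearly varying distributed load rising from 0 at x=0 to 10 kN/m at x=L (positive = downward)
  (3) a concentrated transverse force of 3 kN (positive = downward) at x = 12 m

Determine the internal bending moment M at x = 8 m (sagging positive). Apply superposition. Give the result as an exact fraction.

M(8) = 165 kN·m

Load 1 — applied couple M₀=-2 kN·m at a=48/5 m (b=L-a=32/5):
  M_1 = M₀x/L  [x≤a] = (-2)·8/16 = -1 kN·m
Load 2 — triangular load w₀=10 kN/m (0→w₀ over full span):
  M_2 = w₀Lx/6 - w₀x³/(6L) = 10·16·8/6 - 10·8³/(6·16) = 160 kN·m
Load 3 — point force P=3 kN at a=12 m (b=L-a=4):
  M_3 = Pbx/L  [x≤a] = 3·4·8/16 = 6 kN·m
Superposition: M = Σ M_i = 165 kN·m ≈ 165.000000 kN·m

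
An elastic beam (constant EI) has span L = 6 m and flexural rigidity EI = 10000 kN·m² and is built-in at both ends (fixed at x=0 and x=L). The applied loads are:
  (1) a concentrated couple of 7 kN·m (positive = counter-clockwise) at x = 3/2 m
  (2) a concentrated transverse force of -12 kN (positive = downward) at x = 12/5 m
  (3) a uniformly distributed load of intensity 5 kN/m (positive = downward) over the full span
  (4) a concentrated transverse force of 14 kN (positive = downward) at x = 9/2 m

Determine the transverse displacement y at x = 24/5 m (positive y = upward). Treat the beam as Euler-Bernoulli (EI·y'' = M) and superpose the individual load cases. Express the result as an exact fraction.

y(24/5) = -441117/625000000 m

Load 1 — applied couple M₀=7 kN·m at a=3/2 m (b=L-a=9/2):
  y_1 = (R_Ax³/6 - M_Ax²/2 - M₀(x-a)²/2)/EI  [x>a] with R_A=21/16, M_A=-21/16 = ((21/16)·(24/5)³/6 - (-21/16)·(24/5)²/2 - 7·((24/5)-(3/2))²/2)/10000 = 1197/10000000 m
Load 2 — point force P=-12 kN at a=12/5 m (b=L-a=18/5):
  y_2 = -Pa²(L-x)²(3bL-(3b+a)(L-x))/(6L³EI)  [x>a] = -(-12)·(12/5)²·(6-(24/5))²·(3·(18/5)·6-(3·(18/5)+(12/5))·(6-(24/5)))/(6·6³·10000) = 3672/9765625 m
Load 3 — uniform load w=5 kN/m over full span:
  y_3 = -wx²(L-x)²/(24EI) = -5·(24/5)²·(6-(24/5))²/(24·10000) = -54/78125 m
Load 4 — point force P=14 kN at a=9/2 m (b=L-a=3/2):
  y_4 = -Pa²(L-x)²(3bL-(3b+a)(L-x))/(6L³EI)  [x>a] = -14·(9/2)²·(6-(24/5))²·(3·(3/2)·6-(3·(3/2)+(9/2))·(6-(24/5)))/(6·6³·10000) = -5103/10000000 m
Superposition: y = Σ y_i = -441117/625000000 m ≈ -0.000706 m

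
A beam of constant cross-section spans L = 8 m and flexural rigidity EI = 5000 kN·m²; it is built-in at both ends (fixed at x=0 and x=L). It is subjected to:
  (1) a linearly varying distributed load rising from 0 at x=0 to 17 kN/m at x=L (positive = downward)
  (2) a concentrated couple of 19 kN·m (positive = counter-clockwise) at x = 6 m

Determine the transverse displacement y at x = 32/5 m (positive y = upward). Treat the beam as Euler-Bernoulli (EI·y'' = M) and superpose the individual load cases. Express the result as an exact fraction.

y(32/5) = -1124473/117187500 m

Load 1 — triangular load w₀=17 kN/m (0→w₀ over full span):
  y_1 = -w₀x²(L-x)²(x+2L)/(120LEI) = -17·(32/5)²·(8-(32/5))²·((32/5)+2·8)/(120·8·5000) = -243712/29296875 m
Load 2 — applied couple M₀=19 kN·m at a=6 m (b=L-a=2):
  y_2 = (R_Ax³/6 - M_Ax²/2 - M₀(x-a)²/2)/EI  [x>a] with R_A=171/64, M_A=95/16 = ((171/64)·(32/5)³/6 - (95/16)·(32/5)²/2 - 19·((32/5)-6)²/2)/5000 = -399/312500 m
Superposition: y = Σ y_i = -1124473/117187500 m ≈ -0.009596 m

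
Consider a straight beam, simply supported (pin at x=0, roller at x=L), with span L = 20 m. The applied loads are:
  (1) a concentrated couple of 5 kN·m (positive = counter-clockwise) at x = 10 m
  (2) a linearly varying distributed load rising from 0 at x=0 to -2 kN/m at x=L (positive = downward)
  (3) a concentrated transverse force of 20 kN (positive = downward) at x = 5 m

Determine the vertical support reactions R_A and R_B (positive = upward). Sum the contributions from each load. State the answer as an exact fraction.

R_A = 103/12 kN, R_B = -103/12 kN

Load 1 — applied couple M₀=5 kN·m at a=10 m (b=L-a=10):
  R_A = M₀/L = 5/20 = 1/4 kN
  R_B = -M₀/L = -5/20 = -1/4 kN
Load 2 — triangular load w₀=-2 kN/m (0→w₀ over full span):
  R_A = w₀L/6 = (-2)·20/6 = -20/3 kN
  R_B = w₀L/3 = (-2)·20/3 = -40/3 kN
Load 3 — point force P=20 kN at a=5 m (b=L-a=15):
  R_A = Pb/L = 20·15/20 = 15 kN
  R_B = Pa/L = 20·5/20 = 5 kN
Superposition: R_A = 103/12 kN, R_B = -103/12 kN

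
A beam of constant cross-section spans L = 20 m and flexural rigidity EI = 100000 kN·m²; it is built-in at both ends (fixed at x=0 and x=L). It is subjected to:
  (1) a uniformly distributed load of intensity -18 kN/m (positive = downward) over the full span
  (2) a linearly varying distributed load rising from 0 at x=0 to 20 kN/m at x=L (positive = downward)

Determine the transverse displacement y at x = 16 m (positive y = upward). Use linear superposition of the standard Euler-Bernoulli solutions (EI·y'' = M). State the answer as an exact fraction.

y(16) = 544/46875 m

Load 1 — uniform load w=-18 kN/m over full span:
  y_1 = -wx²(L-x)²/(24EI) = -(-18)·16²·(20-16)²/(24·100000) = 96/3125 m
Load 2 — triangular load w₀=20 kN/m (0→w₀ over full span):
  y_2 = -w₀x²(L-x)²(x+2L)/(120LEI) = -20·16²·(20-16)²·(16+2·20)/(120·20·100000) = -896/46875 m
Superposition: y = Σ y_i = 544/46875 m ≈ 0.011605 m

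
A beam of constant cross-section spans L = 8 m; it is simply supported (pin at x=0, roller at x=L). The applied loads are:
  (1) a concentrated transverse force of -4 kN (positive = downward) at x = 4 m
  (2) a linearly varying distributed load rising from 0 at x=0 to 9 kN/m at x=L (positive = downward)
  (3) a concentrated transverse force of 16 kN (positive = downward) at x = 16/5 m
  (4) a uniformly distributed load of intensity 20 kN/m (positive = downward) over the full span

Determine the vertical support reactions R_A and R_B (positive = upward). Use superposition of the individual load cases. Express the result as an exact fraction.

Load 1 — point force P=-4 kN at a=4 m (b=L-a=4):
  R_A = Pb/L = (-4)·4/8 = -2 kN
  R_B = Pa/L = (-4)·4/8 = -2 kN
Load 2 — triangular load w₀=9 kN/m (0→w₀ over full span):
  R_A = w₀L/6 = 9·8/6 = 12 kN
  R_B = w₀L/3 = 9·8/3 = 24 kN
Load 3 — point force P=16 kN at a=16/5 m (b=L-a=24/5):
  R_A = Pb/L = 16·(24/5)/8 = 48/5 kN
  R_B = Pa/L = 16·(16/5)/8 = 32/5 kN
Load 4 — uniform load w=20 kN/m over full span:
  R_A = wL/2 = 20·8/2 = 80 kN
  R_B = wL/2 = 20·8/2 = 80 kN
Superposition: R_A = 498/5 kN, R_B = 542/5 kN

R_A = 498/5 kN, R_B = 542/5 kN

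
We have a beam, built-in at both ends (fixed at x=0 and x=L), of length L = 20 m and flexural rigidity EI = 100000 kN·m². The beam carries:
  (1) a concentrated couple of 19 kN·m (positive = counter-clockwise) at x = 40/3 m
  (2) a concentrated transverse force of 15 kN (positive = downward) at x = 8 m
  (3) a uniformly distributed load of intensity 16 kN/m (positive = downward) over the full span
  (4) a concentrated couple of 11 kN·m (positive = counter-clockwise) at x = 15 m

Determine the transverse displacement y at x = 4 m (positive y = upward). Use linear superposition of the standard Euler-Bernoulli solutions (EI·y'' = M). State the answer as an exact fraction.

Load 1 — applied couple M₀=19 kN·m at a=40/3 m (b=L-a=20/3):
  y_1 = (R_Ax³/6 - M_Ax²/2)/EI  [x≤a] with R_A=19/15, M_A=19/3 = ((19/15)·4³/6 - (19/3)·4²/2)/100000 = -209/562500 m
Load 2 — point force P=15 kN at a=8 m (b=L-a=12):
  y_2 = -Pb²x²(3aL-(3a+b)x)/(6L³EI)  [x≤a] = -15·12²·4²·(3·8·20-(3·8+12)·4)/(6·20³·100000) = -189/78125 m
Load 3 — uniform load w=16 kN/m over full span:
  y_3 = -wx²(L-x)²/(24EI) = -16·4²·(20-4)²/(24·100000) = -256/9375 m
Load 4 — applied couple M₀=11 kN·m at a=15 m (b=L-a=5):
  y_4 = (R_Ax³/6 - M_Ax²/2)/EI  [x≤a] with R_A=99/160, M_A=55/16 = ((99/160)·4³/6 - (55/16)·4²/2)/100000 = -209/1000000 m
Superposition: y = Σ y_i = -1363789/45000000 m ≈ -0.030306 m

y(4) = -1363789/45000000 m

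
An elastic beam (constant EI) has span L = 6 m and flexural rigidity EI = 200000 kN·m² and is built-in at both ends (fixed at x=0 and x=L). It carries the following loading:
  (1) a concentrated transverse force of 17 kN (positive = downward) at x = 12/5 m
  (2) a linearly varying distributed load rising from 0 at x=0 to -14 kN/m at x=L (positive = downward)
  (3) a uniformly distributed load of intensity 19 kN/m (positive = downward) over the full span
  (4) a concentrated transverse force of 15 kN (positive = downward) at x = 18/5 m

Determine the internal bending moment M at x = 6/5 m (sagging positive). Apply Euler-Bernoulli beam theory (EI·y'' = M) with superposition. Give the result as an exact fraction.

M(6/5) = -2313/625 kN·m

Load 1 — point force P=17 kN at a=12/5 m (b=L-a=18/5):
  M_1 = Pb²(3a+b)x/L³ - Pab²/L²  [x≤a] = 17·(18/5)²·(3·(12/5)+(18/5))·(6/5)/6³ - 17·(12/5)·(18/5)²/6² = -918/625 kN·m
Load 2 — triangular load w₀=-14 kN/m (0→w₀ over full span):
  M_2 = 3w₀Lx/20 - w₀L²/30 - w₀x³/(6L) = 3·(-14)·6·(6/5)/20 - (-14)·6²/30 - (-14)·(6/5)³/(6·6) = 294/125 kN·m
Load 3 — uniform load w=19 kN/m over full span:
  M_3 = wLx/2 - wL²/12 - wx²/2 = 19·6·(6/5)/2 - 19·6²/12 - 19·(6/5)²/2 = -57/25 kN·m
Load 4 — point force P=15 kN at a=18/5 m (b=L-a=12/5):
  M_4 = Pb²(3a+b)x/L³ - Pab²/L²  [x≤a] = 15·(12/5)²·(3·(18/5)+(12/5))·(6/5)/6³ - 15·(18/5)·(12/5)²/6² = -288/125 kN·m
Superposition: M = Σ M_i = -2313/625 kN·m ≈ -3.700800 kN·m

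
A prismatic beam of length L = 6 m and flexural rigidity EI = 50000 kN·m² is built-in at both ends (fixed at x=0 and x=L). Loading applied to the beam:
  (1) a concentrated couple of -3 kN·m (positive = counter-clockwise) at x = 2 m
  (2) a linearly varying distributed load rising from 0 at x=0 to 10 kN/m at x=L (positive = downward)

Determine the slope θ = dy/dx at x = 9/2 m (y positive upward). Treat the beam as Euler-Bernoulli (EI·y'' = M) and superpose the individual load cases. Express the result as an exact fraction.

θ(9/2) = 1203/6400000 rad

Load 1 — applied couple M₀=-3 kN·m at a=2 m (b=L-a=4):
  θ_1 = (R_Ax²/2 - M_Ax - M₀(x-a))/EI  [x>a] with R_A=-2/3, M_A=0 = ((-2/3)·(9/2)²/2 - 0·(9/2) - (-3)·((9/2)-2))/50000 = 3/200000 rad
Load 2 — triangular load w₀=10 kN/m (0→w₀ over full span):
  θ_2 = -w₀(2x(L-x)(L-2x)(x+2L)+x²(L-x)²)/(120LEI) = -10·(2·(9/2)·(6-(9/2))·(6-2·(9/2))·((9/2)+2·6)+(9/2)²·(6-(9/2))²)/(120·6·50000) = 1107/6400000 rad
Superposition: θ = Σ θ_i = 1203/6400000 rad ≈ 0.000188 rad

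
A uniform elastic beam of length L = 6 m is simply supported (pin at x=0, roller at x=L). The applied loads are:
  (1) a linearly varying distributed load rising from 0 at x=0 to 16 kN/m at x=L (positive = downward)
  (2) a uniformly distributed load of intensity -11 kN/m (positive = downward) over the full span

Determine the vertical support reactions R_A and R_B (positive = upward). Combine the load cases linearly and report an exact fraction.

Load 1 — triangular load w₀=16 kN/m (0→w₀ over full span):
  R_A = w₀L/6 = 16·6/6 = 16 kN
  R_B = w₀L/3 = 16·6/3 = 32 kN
Load 2 — uniform load w=-11 kN/m over full span:
  R_A = wL/2 = (-11)·6/2 = -33 kN
  R_B = wL/2 = (-11)·6/2 = -33 kN
Superposition: R_A = -17 kN, R_B = -1 kN

R_A = -17 kN, R_B = -1 kN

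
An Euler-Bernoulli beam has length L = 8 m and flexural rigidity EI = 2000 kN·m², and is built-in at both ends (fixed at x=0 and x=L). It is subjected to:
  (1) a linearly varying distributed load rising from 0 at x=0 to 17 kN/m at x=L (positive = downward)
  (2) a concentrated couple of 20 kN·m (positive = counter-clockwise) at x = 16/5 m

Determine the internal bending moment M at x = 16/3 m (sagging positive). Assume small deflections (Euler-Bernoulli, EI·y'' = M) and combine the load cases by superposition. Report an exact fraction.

Load 1 — triangular load w₀=17 kN/m (0→w₀ over full span):
  M_1 = 3w₀Lx/20 - w₀L²/30 - w₀x³/(6L) = 3·17·8·(16/3)/20 - 17·8²/30 - 17·(16/3)³/(6·8) = 7616/405 kN·m
Load 2 — applied couple M₀=20 kN·m at a=16/5 m (b=L-a=24/5):
  M_2 = R_Ax - M_A - M₀  [x>a] with R_A=18/5, M_A=12/5 = (18/5)·(16/3) - (12/5) - 20 = -16/5 kN·m
Superposition: M = Σ M_i = 1264/81 kN·m ≈ 15.604938 kN·m

M(16/3) = 1264/81 kN·m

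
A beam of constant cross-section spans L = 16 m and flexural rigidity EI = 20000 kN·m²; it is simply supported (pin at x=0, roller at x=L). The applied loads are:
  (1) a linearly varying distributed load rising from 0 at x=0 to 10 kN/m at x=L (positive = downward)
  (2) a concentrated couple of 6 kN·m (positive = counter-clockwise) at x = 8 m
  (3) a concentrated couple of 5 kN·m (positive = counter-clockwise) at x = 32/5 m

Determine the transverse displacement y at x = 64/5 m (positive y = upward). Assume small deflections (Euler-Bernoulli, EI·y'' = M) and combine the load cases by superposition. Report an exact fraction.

Load 1 — triangular load w₀=10 kN/m (0→w₀ over full span):
  y_1 = -w₀x(7L⁴-10L²x²+3x⁴)/(360LEI) = -10·(64/5)·(7·16⁴-10·16²·(64/5)²+3·(64/5)⁴)/(360·16·20000) = -260096/1953125 m
Load 2 — applied couple M₀=6 kN·m at a=8 m (b=L-a=8):
  y_2 = (M₀x³/(6L)-M₀(x-a)²/2+C₁x)/EI  [x>a] with C₁=M₀(3b²-L²)/(6L)=-4 = (6·(64/5)³/(6·16)-6·((64/5)-8)²/2+(-4)·(64/5))/20000 = 42/78125 m
Load 3 — applied couple M₀=5 kN·m at a=32/5 m (b=L-a=48/5):
  y_3 = (M₀x³/(6L)-M₀(x-a)²/2+C₁x)/EI  [x>a] with C₁=M₀(3b²-L²)/(6L)=16/15 = (5·(64/5)³/(6·16)-5·((64/5)-(32/5))²/2+(16/15)·(64/5))/20000 = 16/15625 m
Superposition: y = Σ y_i = -257046/1953125 m ≈ -0.131608 m

y(64/5) = -257046/1953125 m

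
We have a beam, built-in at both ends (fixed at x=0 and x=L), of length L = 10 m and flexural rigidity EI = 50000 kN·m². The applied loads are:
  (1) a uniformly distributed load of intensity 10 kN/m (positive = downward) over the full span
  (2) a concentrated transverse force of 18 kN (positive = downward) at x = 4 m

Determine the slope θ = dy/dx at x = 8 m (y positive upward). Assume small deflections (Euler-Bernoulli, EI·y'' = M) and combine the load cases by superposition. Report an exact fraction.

Load 1 — uniform load w=10 kN/m over full span:
  θ_1 = -wx(L-x)(L-2x)/(12EI) = -10·8·(10-8)·(10-2·8)/(12·50000) = 1/625 rad
Load 2 — point force P=18 kN at a=4 m (b=L-a=6):
  θ_2 = Pa²(L-x)(2bL-(3b+a)(L-x))/(2L³EI)  [x>a] = 18·4²·(10-8)·(2·6·10-(3·6+4)·(10-8))/(2·10³·50000) = 171/390625 rad
Superposition: θ = Σ θ_i = 796/390625 rad ≈ 0.002038 rad

θ(8) = 796/390625 rad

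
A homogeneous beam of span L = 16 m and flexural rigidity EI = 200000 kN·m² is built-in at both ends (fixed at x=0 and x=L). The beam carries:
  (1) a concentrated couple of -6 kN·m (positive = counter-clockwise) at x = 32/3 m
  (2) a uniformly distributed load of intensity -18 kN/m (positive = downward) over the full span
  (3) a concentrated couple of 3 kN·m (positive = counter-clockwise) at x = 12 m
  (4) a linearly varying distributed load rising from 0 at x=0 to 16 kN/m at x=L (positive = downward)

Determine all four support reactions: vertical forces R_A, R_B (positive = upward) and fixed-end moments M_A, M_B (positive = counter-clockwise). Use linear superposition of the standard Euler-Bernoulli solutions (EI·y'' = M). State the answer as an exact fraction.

R_A = -67769/640 kN, M_A = -59647/240 kN·m, R_B = -34631/640 kN, M_B = 14291/80 kN·m

Load 1 — applied couple M₀=-6 kN·m at a=32/3 m (b=L-a=16/3):
  R_A = 6M₀ab/L³ = 6·(-6)·(32/3)·(16/3)/16³ = -1/2 kN
  M_A = M₀b(2a-b)/L² = (-6)·(16/3)·(2·(32/3)-(16/3))/16² = -2 kN·m
  R_B = -6M₀ab/L³ = -6·(-6)·(32/3)·(16/3)/16³ = 1/2 kN
  M_B = M₀a(2b-a)/L² = (-6)·(32/3)·(2·(16/3)-(32/3))/16² = 0 kN·m
Load 2 — uniform load w=-18 kN/m over full span:
  R_A = wL/2 = (-18)·16/2 = -144 kN
  M_A = wL²/12 = (-18)·16²/12 = -384 kN·m
  R_B = wL/2 = (-18)·16/2 = -144 kN
  M_B = -wL²/12 = -(-18)·16²/12 = 384 kN·m
Load 3 — applied couple M₀=3 kN·m at a=12 m (b=L-a=4):
  R_A = 6M₀ab/L³ = 6·3·12·4/16³ = 27/128 kN
  M_A = M₀b(2a-b)/L² = 3·4·(2·12-4)/16² = 15/16 kN·m
  R_B = -6M₀ab/L³ = -6·3·12·4/16³ = -27/128 kN
  M_B = M₀a(2b-a)/L² = 3·12·(2·4-12)/16² = -9/16 kN·m
Load 4 — triangular load w₀=16 kN/m (0→w₀ over full span):
  R_A = 3w₀L/20 = 3·16·16/20 = 192/5 kN
  M_A = w₀L²/30 = 16·16²/30 = 2048/15 kN·m
  R_B = 7w₀L/20 = 7·16·16/20 = 448/5 kN
  M_B = -w₀L²/20 = -16·16²/20 = -1024/5 kN·m
Superposition: R_A = -67769/640 kN, M_A = -59647/240 kN·m, R_B = -34631/640 kN, M_B = 14291/80 kN·m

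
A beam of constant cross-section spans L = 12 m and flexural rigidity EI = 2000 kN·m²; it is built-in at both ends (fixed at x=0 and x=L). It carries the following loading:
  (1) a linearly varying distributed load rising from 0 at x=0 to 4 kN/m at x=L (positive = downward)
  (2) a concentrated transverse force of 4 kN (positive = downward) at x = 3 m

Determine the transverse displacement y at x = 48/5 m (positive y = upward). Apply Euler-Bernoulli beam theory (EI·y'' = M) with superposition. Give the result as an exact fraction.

y(48/5) = -426447/15625000 m

Load 1 — triangular load w₀=4 kN/m (0→w₀ over full span):
  y_1 = -w₀x²(L-x)²(x+2L)/(120LEI) = -4·(48/5)²·(12-(48/5))²·((48/5)+2·12)/(120·12·2000) = -48384/1953125 m
Load 2 — point force P=4 kN at a=3 m (b=L-a=9):
  y_2 = -Pa²(L-x)²(3bL-(3b+a)(L-x))/(6L³EI)  [x>a] = -4·3²·(12-(48/5))²·(3·9·12-(3·9+3)·(12-(48/5)))/(6·12³·2000) = -63/25000 m
Superposition: y = Σ y_i = -426447/15625000 m ≈ -0.027293 m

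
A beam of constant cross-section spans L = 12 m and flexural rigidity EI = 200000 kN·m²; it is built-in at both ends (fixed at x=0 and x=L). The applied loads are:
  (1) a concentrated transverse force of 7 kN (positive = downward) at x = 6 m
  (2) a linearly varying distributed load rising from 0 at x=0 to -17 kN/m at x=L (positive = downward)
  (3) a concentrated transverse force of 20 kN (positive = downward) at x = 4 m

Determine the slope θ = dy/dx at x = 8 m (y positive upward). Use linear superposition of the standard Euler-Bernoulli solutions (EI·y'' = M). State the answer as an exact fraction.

Load 1 — point force P=7 kN at a=6 m (b=L-a=6):
  θ_1 = Pa²(L-x)(2bL-(3b+a)(L-x))/(2L³EI)  [x>a] = 7·6²·(12-8)·(2·6·12-(3·6+6)·(12-8))/(2·12³·200000) = 7/100000 rad
Load 2 — triangular load w₀=-17 kN/m (0→w₀ over full span):
  θ_2 = -w₀(2x(L-x)(L-2x)(x+2L)+x²(L-x)²)/(120LEI) = -(-17)·(2·8·(12-8)·(12-2·8)·(8+2·12)+8²·(12-8)²)/(120·12·200000) = -119/281250 rad
Load 3 — point force P=20 kN at a=4 m (b=L-a=8):
  θ_3 = Pa²(L-x)(2bL-(3b+a)(L-x))/(2L³EI)  [x>a] = 20·4²·(12-8)·(2·8·12-(3·8+4)·(12-8))/(2·12³·200000) = 1/6750 rad
Superposition: θ = Σ θ_i = -2767/13500000 rad ≈ -0.000205 rad

θ(8) = -2767/13500000 rad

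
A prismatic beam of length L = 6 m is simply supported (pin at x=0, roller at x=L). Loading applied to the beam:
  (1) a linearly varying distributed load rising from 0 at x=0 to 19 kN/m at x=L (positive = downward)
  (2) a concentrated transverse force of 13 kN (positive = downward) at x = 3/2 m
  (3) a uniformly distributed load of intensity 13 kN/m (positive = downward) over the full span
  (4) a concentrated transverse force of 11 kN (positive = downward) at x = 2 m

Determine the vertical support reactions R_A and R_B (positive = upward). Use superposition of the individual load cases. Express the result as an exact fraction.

R_A = 901/12 kN, R_B = 1007/12 kN

Load 1 — triangular load w₀=19 kN/m (0→w₀ over full span):
  R_A = w₀L/6 = 19·6/6 = 19 kN
  R_B = w₀L/3 = 19·6/3 = 38 kN
Load 2 — point force P=13 kN at a=3/2 m (b=L-a=9/2):
  R_A = Pb/L = 13·(9/2)/6 = 39/4 kN
  R_B = Pa/L = 13·(3/2)/6 = 13/4 kN
Load 3 — uniform load w=13 kN/m over full span:
  R_A = wL/2 = 13·6/2 = 39 kN
  R_B = wL/2 = 13·6/2 = 39 kN
Load 4 — point force P=11 kN at a=2 m (b=L-a=4):
  R_A = Pb/L = 11·4/6 = 22/3 kN
  R_B = Pa/L = 11·2/6 = 11/3 kN
Superposition: R_A = 901/12 kN, R_B = 1007/12 kN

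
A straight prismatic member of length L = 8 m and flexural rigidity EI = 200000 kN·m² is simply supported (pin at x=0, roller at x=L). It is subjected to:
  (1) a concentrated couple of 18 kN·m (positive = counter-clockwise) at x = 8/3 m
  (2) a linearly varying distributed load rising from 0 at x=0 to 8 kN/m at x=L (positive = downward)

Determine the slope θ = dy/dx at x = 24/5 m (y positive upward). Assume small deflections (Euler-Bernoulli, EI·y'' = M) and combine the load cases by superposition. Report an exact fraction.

θ(24/5) = 5849/70312500 rad

Load 1 — applied couple M₀=18 kN·m at a=8/3 m (b=L-a=16/3):
  θ_1 = (M₀x²/(2L)-M₀(x-a)+C₁)/EI  [x>a] with C₁=M₀(3b²-L²)/(6L)=8 = (18·(24/5)²/(2·8)-18·((24/5)-(8/3))+8)/200000 = -7/312500 rad
Load 2 — triangular load w₀=8 kN/m (0→w₀ over full span):
  θ_2 = -w₀(7L⁴-30L²x²+15x⁴)/(360LEI) = -8·(7·8⁴-30·8²·(24/5)²+15·(24/5)⁴)/(360·8·200000) = 1856/17578125 rad
Superposition: θ = Σ θ_i = 5849/70312500 rad ≈ 0.000083 rad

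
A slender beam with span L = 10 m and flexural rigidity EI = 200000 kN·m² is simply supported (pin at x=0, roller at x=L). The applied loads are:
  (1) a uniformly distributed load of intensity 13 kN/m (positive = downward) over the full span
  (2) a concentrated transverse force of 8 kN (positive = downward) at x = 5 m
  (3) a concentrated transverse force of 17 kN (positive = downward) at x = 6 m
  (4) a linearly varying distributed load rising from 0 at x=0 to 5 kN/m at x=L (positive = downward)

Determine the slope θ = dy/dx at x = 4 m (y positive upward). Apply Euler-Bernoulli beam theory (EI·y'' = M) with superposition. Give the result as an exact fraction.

Load 1 — uniform load w=13 kN/m over full span:
  θ_1 = -w(L³-6Lx²+4x³)/(24EI) = -13·(10³-6·10·4²+4·4³)/(24·200000) = -481/600000 rad
Load 2 — point force P=8 kN at a=5 m (b=L-a=5):
  θ_2 = -Pb(L²-b²-3x²)/(6LEI)  [x≤a] = -8·5·(10²-5²-3·4²)/(6·10·200000) = -9/100000 rad
Load 3 — point force P=17 kN at a=6 m (b=L-a=4):
  θ_3 = -Pb(L²-b²-3x²)/(6LEI)  [x≤a] = -17·4·(10²-4²-3·4²)/(6·10·200000) = -51/250000 rad
Load 4 — triangular load w₀=5 kN/m (0→w₀ over full span):
  θ_4 = -w₀(7L⁴-30L²x²+15x⁴)/(360LEI) = -5·(7·10⁴-30·10²·4²+15·4⁴)/(360·10·200000) = -323/1800000 rad
Superposition: θ = Σ θ_i = -2869/2250000 rad ≈ -0.001275 rad

θ(4) = -2869/2250000 rad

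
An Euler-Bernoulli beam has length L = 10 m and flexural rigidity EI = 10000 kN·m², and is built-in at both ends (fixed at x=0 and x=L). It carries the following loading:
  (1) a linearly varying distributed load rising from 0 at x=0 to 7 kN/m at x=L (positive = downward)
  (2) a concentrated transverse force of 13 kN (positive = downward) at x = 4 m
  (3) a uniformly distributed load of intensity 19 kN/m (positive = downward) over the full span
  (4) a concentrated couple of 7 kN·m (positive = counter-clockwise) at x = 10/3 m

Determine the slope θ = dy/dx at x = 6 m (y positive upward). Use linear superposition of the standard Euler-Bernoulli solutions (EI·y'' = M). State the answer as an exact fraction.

Load 1 — triangular load w₀=7 kN/m (0→w₀ over full span):
  θ_1 = -w₀(2x(L-x)(L-2x)(x+2L)+x²(L-x)²)/(120LEI) = -7·(2·6·(10-6)·(10-2·6)·(6+2·10)+6²·(10-6)²)/(120·10·10000) = 7/6250 rad
Load 2 — point force P=13 kN at a=4 m (b=L-a=6):
  θ_2 = Pa²(L-x)(2bL-(3b+a)(L-x))/(2L³EI)  [x>a] = 13·4²·(10-6)·(2·6·10-(3·6+4)·(10-6))/(2·10³·10000) = 104/78125 rad
Load 3 — uniform load w=19 kN/m over full span:
  θ_3 = -wx(L-x)(L-2x)/(12EI) = -19·6·(10-6)·(10-2·6)/(12·10000) = 19/2500 rad
Load 4 — applied couple M₀=7 kN·m at a=10/3 m (b=L-a=20/3):
  θ_4 = (R_Ax²/2 - M_Ax - M₀(x-a))/EI  [x>a] with R_A=14/15, M_A=0 = ((14/15)·6²/2 - 0·6 - 7·(6-(10/3)))/10000 = -7/37500 rad
Superposition: θ = Σ θ_i = 2312/234375 rad ≈ 0.009865 rad

θ(6) = 2312/234375 rad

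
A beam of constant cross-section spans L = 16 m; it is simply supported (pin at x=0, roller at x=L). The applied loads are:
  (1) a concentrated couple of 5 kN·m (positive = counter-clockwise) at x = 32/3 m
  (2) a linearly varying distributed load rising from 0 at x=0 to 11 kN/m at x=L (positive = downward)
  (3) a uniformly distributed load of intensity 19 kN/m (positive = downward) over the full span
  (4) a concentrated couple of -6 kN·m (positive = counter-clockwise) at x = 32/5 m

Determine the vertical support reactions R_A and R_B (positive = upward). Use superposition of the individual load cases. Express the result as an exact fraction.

Load 1 — applied couple M₀=5 kN·m at a=32/3 m (b=L-a=16/3):
  R_A = M₀/L = 5/16 kN
  R_B = -M₀/L = -5/16 kN
Load 2 — triangular load w₀=11 kN/m (0→w₀ over full span):
  R_A = w₀L/6 = 11·16/6 = 88/3 kN
  R_B = w₀L/3 = 11·16/3 = 176/3 kN
Load 3 — uniform load w=19 kN/m over full span:
  R_A = wL/2 = 19·16/2 = 152 kN
  R_B = wL/2 = 19·16/2 = 152 kN
Load 4 — applied couple M₀=-6 kN·m at a=32/5 m (b=L-a=48/5):
  R_A = M₀/L = (-6)/16 = -3/8 kN
  R_B = -M₀/L = -(-6)/16 = 3/8 kN
Superposition: R_A = 8701/48 kN, R_B = 10115/48 kN

R_A = 8701/48 kN, R_B = 10115/48 kN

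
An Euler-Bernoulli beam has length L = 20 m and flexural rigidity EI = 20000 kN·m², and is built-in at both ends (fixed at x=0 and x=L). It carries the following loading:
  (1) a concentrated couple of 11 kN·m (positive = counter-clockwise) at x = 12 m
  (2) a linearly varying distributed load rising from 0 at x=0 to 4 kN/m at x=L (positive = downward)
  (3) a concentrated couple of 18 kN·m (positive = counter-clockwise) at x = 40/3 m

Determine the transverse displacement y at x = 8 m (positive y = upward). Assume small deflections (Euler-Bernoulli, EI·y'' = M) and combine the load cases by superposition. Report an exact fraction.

Load 1 — applied couple M₀=11 kN·m at a=12 m (b=L-a=8):
  y_1 = (R_Ax³/6 - M_Ax²/2)/EI  [x≤a] with R_A=99/125, M_A=88/25 = ((99/125)·8³/6 - (88/25)·8²/2)/20000 = -176/78125 m
Load 2 — triangular load w₀=4 kN/m (0→w₀ over full span):
  y_2 = -w₀x²(L-x)²(x+2L)/(120LEI) = -4·8²·(20-8)²·(8+2·20)/(120·20·20000) = -576/15625 m
Load 3 — applied couple M₀=18 kN·m at a=40/3 m (b=L-a=20/3):
  y_3 = (R_Ax³/6 - M_Ax²/2)/EI  [x≤a] with R_A=6/5, M_A=6 = ((6/5)·8³/6 - 6·8²/2)/20000 = -14/3125 m
Superposition: y = Σ y_i = -3406/78125 m ≈ -0.043597 m

y(8) = -3406/78125 m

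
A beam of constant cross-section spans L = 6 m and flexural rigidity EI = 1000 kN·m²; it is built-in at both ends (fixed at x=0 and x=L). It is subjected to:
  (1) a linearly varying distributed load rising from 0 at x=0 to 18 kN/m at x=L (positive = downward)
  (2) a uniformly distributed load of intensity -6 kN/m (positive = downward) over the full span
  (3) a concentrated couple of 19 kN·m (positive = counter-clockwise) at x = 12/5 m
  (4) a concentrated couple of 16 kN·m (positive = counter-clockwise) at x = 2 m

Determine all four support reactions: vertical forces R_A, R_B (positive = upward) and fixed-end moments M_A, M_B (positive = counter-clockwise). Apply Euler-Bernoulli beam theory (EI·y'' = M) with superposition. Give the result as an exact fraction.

Load 1 — triangular load w₀=18 kN/m (0→w₀ over full span):
  R_A = 3w₀L/20 = 3·18·6/20 = 81/5 kN
  M_A = w₀L²/30 = 18·6²/30 = 108/5 kN·m
  R_B = 7w₀L/20 = 7·18·6/20 = 189/5 kN
  M_B = -w₀L²/20 = -18·6²/20 = -162/5 kN·m
Load 2 — uniform load w=-6 kN/m over full span:
  R_A = wL/2 = (-6)·6/2 = -18 kN
  M_A = wL²/12 = (-6)·6²/12 = -18 kN·m
  R_B = wL/2 = (-6)·6/2 = -18 kN
  M_B = -wL²/12 = -(-6)·6²/12 = 18 kN·m
Load 3 — applied couple M₀=19 kN·m at a=12/5 m (b=L-a=18/5):
  R_A = 6M₀ab/L³ = 6·19·(12/5)·(18/5)/6³ = 114/25 kN
  M_A = M₀b(2a-b)/L² = 19·(18/5)·(2·(12/5)-(18/5))/6² = 57/25 kN·m
  R_B = -6M₀ab/L³ = -6·19·(12/5)·(18/5)/6³ = -114/25 kN
  M_B = M₀a(2b-a)/L² = 19·(12/5)·(2·(18/5)-(12/5))/6² = 152/25 kN·m
Load 4 — applied couple M₀=16 kN·m at a=2 m (b=L-a=4):
  R_A = 6M₀ab/L³ = 6·16·2·4/6³ = 32/9 kN
  M_A = M₀b(2a-b)/L² = 16·4·(2·2-4)/6² = 0 kN·m
  R_B = -6M₀ab/L³ = -6·16·2·4/6³ = -32/9 kN
  M_B = M₀a(2b-a)/L² = 16·2·(2·4-2)/6² = 16/3 kN·m
Superposition: R_A = 1421/225 kN, M_A = 147/25 kN·m, R_B = 2629/225 kN, M_B = -224/75 kN·m

R_A = 1421/225 kN, M_A = 147/25 kN·m, R_B = 2629/225 kN, M_B = -224/75 kN·m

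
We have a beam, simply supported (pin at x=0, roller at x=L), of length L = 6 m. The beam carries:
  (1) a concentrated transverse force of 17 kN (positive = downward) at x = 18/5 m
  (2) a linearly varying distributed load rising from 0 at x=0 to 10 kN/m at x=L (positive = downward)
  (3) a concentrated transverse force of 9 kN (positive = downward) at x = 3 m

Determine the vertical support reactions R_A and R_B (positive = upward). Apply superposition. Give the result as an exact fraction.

Load 1 — point force P=17 kN at a=18/5 m (b=L-a=12/5):
  R_A = Pb/L = 17·(12/5)/6 = 34/5 kN
  R_B = Pa/L = 17·(18/5)/6 = 51/5 kN
Load 2 — triangular load w₀=10 kN/m (0→w₀ over full span):
  R_A = w₀L/6 = 10·6/6 = 10 kN
  R_B = w₀L/3 = 10·6/3 = 20 kN
Load 3 — point force P=9 kN at a=3 m (b=L-a=3):
  R_A = Pb/L = 9·3/6 = 9/2 kN
  R_B = Pa/L = 9·3/6 = 9/2 kN
Superposition: R_A = 213/10 kN, R_B = 347/10 kN

R_A = 213/10 kN, R_B = 347/10 kN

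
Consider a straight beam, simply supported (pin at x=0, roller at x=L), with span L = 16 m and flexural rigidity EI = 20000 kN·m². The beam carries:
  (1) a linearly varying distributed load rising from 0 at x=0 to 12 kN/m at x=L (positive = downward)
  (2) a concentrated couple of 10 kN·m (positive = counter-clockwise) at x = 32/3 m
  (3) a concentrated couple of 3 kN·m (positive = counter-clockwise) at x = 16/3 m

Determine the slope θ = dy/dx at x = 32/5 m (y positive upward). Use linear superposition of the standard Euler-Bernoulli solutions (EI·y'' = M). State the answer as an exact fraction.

Load 1 — triangular load w₀=12 kN/m (0→w₀ over full span):
  θ_1 = -w₀(7L⁴-30L²x²+15x⁴)/(360LEI) = -12·(7·16⁴-30·16²·(32/5)²+15·(32/5)⁴)/(360·16·20000) = -20672/1171875 rad
Load 2 — applied couple M₀=10 kN·m at a=32/3 m (b=L-a=16/3):
  θ_2 = (M₀x²/(2L)+C₁)/EI  [x≤a] with C₁=M₀(3b²-L²)/(6L)=-160/9 = (10·(32/5)²/(2·16)+(-160/9))/20000 = -7/28125 rad
Load 3 — applied couple M₀=3 kN·m at a=16/3 m (b=L-a=32/3):
  θ_3 = (M₀x²/(2L)-M₀(x-a)+C₁)/EI  [x>a] with C₁=M₀(3b²-L²)/(6L)=8/3 = (3·(32/5)²/(2·16)-3·((32/5)-(16/3))+(8/3))/20000 = 31/187500 rad
Superposition: θ = Σ θ_i = -249239/14062500 rad ≈ -0.017724 rad

θ(32/5) = -249239/14062500 rad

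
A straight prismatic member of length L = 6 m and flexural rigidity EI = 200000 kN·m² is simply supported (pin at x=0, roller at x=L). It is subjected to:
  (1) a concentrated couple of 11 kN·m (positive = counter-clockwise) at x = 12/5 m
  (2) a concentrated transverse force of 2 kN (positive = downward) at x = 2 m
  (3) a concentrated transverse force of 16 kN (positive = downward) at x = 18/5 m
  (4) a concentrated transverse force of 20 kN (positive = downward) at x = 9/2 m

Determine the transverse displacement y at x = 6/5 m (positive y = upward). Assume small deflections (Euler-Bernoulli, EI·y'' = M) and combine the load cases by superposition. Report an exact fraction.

Load 1 — applied couple M₀=11 kN·m at a=12/5 m (b=L-a=18/5):
  y_1 = (M₀x³/(6L)+C₁x)/EI  [x≤a] with C₁=M₀(3b²-L²)/(6L)=22/25 = (11·(6/5)³/(6·6)+(22/25)·(6/5))/200000 = 99/12500000 m
Load 2 — point force P=2 kN at a=2 m (b=L-a=4):
  y_2 = -Pbx(L²-b²-x²)/(6LEI)  [x≤a] = -2·4·(6/5)·(6²-4²-(6/5)²)/(6·6·200000) = -29/1171875 m
Load 3 — point force P=16 kN at a=18/5 m (b=L-a=12/5):
  y_3 = -Pbx(L²-b²-x²)/(6LEI)  [x≤a] = -16·(12/5)·(6/5)·(6²-(12/5)²-(6/5)²)/(6·6·200000) = -72/390625 m
Load 4 — point force P=20 kN at a=9/2 m (b=L-a=3/2):
  y_4 = -Pbx(L²-b²-x²)/(6LEI)  [x≤a] = -20·(3/2)·(6/5)·(6²-(3/2)²-(6/5)²)/(6·6·200000) = -3231/20000000 m
Superposition: y = Σ y_i = -108809/300000000 m ≈ -0.000363 m

y(6/5) = -108809/300000000 m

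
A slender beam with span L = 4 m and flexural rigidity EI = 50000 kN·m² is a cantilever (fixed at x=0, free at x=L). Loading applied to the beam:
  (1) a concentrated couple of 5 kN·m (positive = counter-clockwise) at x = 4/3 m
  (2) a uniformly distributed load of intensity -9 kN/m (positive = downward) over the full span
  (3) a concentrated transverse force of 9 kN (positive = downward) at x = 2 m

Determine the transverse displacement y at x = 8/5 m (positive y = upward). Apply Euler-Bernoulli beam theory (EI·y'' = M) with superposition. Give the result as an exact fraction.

Load 1 — applied couple M₀=5 kN·m at a=4/3 m (b=L-a=8/3):
  y_1 = M₀a(2x-a)/(2EI)  [x>a] = 5·(4/3)·(2·(8/5)-(4/3))/(2·50000) = 7/56250 m
Load 2 — uniform load w=-9 kN/m over full span:
  y_2 = -wx²(x²-4Lx+6L²)/(24EI) = -(-9)·(8/5)²·((8/5)²-4·4·(8/5)+6·4²)/(24·50000) = 2736/1953125 m
Load 3 — point force P=9 kN at a=2 m (b=L-a=2):
  y_3 = -Px²(3a-x)/(6EI)  [x≤a] = -9·(8/5)²·(3·2-(8/5))/(6·50000) = -132/390625 m
Superposition: y = Σ y_i = 41743/35156250 m ≈ 0.001187 m

y(8/5) = 41743/35156250 m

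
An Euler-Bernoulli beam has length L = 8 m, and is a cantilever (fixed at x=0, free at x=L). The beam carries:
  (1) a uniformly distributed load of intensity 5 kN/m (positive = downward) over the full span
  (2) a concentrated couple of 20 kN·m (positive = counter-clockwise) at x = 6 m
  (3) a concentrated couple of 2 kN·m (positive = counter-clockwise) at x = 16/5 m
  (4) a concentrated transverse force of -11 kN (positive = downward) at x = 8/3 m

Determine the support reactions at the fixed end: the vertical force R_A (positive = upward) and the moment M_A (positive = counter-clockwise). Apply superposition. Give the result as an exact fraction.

R_A = 29 kN, M_A = 326/3 kN·m

Load 1 — uniform load w=5 kN/m over full span:
  R_A = wL = 5·8 = 40 kN
  M_A = wL²/2 = 5·8²/2 = 160 kN·m
Load 2 — applied couple M₀=20 kN·m at a=6 m (b=L-a=2):
  R_A = 0 kN
  M_A = -M₀ = -20 kN·m
Load 3 — applied couple M₀=2 kN·m at a=16/5 m (b=L-a=24/5):
  R_A = 0 kN
  M_A = -M₀ = -2 kN·m
Load 4 — point force P=-11 kN at a=8/3 m (b=L-a=16/3):
  R_A = P = (-11) = -11 kN
  M_A = Pa = (-11)·(8/3) = -88/3 kN·m
Superposition: R_A = 29 kN, M_A = 326/3 kN·m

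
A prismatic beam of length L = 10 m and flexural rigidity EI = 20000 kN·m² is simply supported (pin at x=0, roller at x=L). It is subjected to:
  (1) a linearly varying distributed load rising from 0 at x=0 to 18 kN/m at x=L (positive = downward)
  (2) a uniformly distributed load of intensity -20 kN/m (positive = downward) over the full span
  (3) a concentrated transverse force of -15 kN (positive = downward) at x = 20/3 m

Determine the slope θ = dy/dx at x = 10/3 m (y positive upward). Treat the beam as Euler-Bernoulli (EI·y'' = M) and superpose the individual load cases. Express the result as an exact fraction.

Load 1 — triangular load w₀=18 kN/m (0→w₀ over full span):
  θ_1 = -w₀(7L⁴-30L²x²+15x⁴)/(360LEI) = -18·(7·10⁴-30·10²·(10/3)²+15·(10/3)⁴)/(360·10·20000) = -13/1350 rad
Load 2 — uniform load w=-20 kN/m over full span:
  θ_2 = -w(L³-6Lx²+4x³)/(24EI) = -(-20)·(10³-6·10·(10/3)²+4·(10/3)³)/(24·20000) = 13/648 rad
Load 3 — point force P=-15 kN at a=20/3 m (b=L-a=10/3):
  θ_3 = -Pb(L²-b²-3x²)/(6LEI)  [x≤a] = -(-15)·(10/3)·(10²-(10/3)²-3·(10/3)²)/(6·10·20000) = 1/432 rad
Superposition: θ = Σ θ_i = 413/32400 rad ≈ 0.012747 rad

θ(10/3) = 413/32400 rad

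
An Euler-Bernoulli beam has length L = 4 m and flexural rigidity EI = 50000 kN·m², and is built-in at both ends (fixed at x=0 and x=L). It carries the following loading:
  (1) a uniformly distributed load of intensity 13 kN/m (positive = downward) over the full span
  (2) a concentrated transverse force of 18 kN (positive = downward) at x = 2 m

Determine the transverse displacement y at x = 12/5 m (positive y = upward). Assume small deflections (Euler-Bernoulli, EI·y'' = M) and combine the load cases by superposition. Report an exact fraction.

y(12/5) = -522/1953125 m

Load 1 — uniform load w=13 kN/m over full span:
  y_1 = -wx²(L-x)²/(24EI) = -13·(12/5)²·(4-(12/5))²/(24·50000) = -312/1953125 m
Load 2 — point force P=18 kN at a=2 m (b=L-a=2):
  y_2 = -Pa²(L-x)²(3bL-(3b+a)(L-x))/(6L³EI)  [x>a] = -18·2²·(4-(12/5))²·(3·2·4-(3·2+2)·(4-(12/5)))/(6·4³·50000) = -42/390625 m
Superposition: y = Σ y_i = -522/1953125 m ≈ -0.000267 m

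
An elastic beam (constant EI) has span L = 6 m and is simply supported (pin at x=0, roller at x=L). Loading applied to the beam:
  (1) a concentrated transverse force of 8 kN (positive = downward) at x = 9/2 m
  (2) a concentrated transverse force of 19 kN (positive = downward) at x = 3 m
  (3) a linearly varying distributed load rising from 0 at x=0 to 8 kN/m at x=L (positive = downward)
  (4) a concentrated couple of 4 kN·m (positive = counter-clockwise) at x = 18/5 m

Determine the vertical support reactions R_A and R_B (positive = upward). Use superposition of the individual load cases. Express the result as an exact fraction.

Load 1 — point force P=8 kN at a=9/2 m (b=L-a=3/2):
  R_A = Pb/L = 8·(3/2)/6 = 2 kN
  R_B = Pa/L = 8·(9/2)/6 = 6 kN
Load 2 — point force P=19 kN at a=3 m (b=L-a=3):
  R_A = Pb/L = 19·3/6 = 19/2 kN
  R_B = Pa/L = 19·3/6 = 19/2 kN
Load 3 — triangular load w₀=8 kN/m (0→w₀ over full span):
  R_A = w₀L/6 = 8·6/6 = 8 kN
  R_B = w₀L/3 = 8·6/3 = 16 kN
Load 4 — applied couple M₀=4 kN·m at a=18/5 m (b=L-a=12/5):
  R_A = M₀/L = 4/6 = 2/3 kN
  R_B = -M₀/L = -4/6 = -2/3 kN
Superposition: R_A = 121/6 kN, R_B = 185/6 kN

R_A = 121/6 kN, R_B = 185/6 kN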